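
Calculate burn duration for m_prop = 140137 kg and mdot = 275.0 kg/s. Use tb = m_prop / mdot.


tb = 140137 / 275.0 = 509.6 s

509.6 s


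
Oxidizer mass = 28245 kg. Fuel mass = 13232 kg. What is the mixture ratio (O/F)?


MR = 28245 / 13232 = 2.13

2.13


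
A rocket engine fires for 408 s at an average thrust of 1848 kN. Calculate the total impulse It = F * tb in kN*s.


It = 1848 * 408 = 753984 kN*s

753984 kN*s


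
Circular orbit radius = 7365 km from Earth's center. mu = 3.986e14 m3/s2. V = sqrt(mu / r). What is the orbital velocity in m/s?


V = sqrt(3.986e14 / 7365000) = 7357 m/s

7357 m/s


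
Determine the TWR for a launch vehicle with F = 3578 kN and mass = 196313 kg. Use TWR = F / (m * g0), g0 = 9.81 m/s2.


TWR = 3578000 / (196313 * 9.81) = 1.86

1.86


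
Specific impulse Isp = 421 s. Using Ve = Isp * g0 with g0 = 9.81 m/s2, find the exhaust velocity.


Ve = Isp * g0 = 421 * 9.81 = 4130.0 m/s

4130.0 m/s


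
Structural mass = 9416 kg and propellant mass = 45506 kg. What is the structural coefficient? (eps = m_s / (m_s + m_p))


eps = 9416 / (9416 + 45506) = 0.1714

0.1714


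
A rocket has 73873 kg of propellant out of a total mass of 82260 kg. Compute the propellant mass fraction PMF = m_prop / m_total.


PMF = 73873 / 82260 = 0.898

0.898


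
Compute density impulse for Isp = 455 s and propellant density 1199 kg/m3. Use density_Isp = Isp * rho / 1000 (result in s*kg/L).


rho*Isp = 455 * 1199 / 1000 = 546 s*kg/L

546 s*kg/L


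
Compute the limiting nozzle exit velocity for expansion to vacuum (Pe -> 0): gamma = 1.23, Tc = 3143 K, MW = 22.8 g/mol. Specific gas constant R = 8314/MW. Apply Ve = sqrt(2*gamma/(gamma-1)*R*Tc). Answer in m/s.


R = 8314 / 22.8 = 364.65 J/(kg.K)
Ve = sqrt(2 * 1.23 / (1.23 - 1) * 364.65 * 3143) = 3501 m/s

3501 m/s


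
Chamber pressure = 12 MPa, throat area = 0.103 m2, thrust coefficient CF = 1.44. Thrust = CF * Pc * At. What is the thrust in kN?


F = 1.44 * 12e6 * 0.103 = 1.7798e+06 N = 1779.8 kN

1779.8 kN


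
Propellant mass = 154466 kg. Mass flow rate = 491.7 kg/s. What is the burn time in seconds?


tb = 154466 / 491.7 = 314.1 s

314.1 s


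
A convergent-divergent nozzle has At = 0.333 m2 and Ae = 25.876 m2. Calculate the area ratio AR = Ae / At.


AR = 25.876 / 0.333 = 77.7

77.7


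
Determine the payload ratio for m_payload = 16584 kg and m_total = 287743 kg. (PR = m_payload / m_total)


PR = 16584 / 287743 = 0.0576

0.0576


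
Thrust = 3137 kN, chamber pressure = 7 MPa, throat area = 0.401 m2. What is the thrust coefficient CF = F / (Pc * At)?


CF = 3137000 / (7e6 * 0.401) = 1.12

1.12


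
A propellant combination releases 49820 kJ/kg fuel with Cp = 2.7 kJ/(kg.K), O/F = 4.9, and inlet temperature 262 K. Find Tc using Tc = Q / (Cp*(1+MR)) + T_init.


Tc = 49820 / (2.7 * (1 + 4.9)) + 262 = 3389 K

3389 K


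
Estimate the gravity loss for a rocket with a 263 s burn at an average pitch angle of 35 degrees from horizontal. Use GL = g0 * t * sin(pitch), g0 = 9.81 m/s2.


GL = 9.81 * 263 * sin(35 deg) = 1480 m/s

1480 m/s


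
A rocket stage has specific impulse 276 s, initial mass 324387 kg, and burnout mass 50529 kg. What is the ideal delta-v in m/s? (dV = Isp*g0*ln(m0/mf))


Ve = 276 * 9.81 = 2707.56 m/s
dV = 2707.56 * ln(324387/50529) = 5034 m/s

5034 m/s


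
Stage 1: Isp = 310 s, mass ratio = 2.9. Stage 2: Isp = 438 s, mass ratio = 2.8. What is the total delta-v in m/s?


dV1 = 310 * 9.81 * ln(2.9) = 3237.9 m/s
dV2 = 438 * 9.81 * ln(2.8) = 4424.0 m/s
Total dV = 3237.9 + 4424.0 = 7661.9 m/s ~ 7662 m/s

7662 m/s


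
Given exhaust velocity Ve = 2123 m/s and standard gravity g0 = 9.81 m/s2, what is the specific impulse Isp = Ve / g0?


Isp = Ve / g0 = 2123 / 9.81 = 216.4 s

216.4 s


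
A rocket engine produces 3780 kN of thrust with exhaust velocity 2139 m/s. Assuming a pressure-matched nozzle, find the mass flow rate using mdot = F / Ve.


mdot = F / Ve = 3780000 / 2139 = 1767.2 kg/s

1767.2 kg/s


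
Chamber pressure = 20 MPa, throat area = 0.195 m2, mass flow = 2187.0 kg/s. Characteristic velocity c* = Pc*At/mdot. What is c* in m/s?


c* = 20e6 * 0.195 / 2187.0 = 1783 m/s

1783 m/s


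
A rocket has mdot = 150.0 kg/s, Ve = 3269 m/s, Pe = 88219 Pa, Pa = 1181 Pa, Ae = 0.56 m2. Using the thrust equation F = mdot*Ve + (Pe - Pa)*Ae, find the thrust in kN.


F = 150.0 * 3269 + (88219 - 1181) * 0.56 = 539091.0 N = 539.1 kN

539.1 kN


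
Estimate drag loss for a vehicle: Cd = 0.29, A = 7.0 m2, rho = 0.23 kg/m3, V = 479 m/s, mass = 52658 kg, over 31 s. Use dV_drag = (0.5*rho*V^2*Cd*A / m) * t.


D = 0.5 * 0.23 * 479^2 * 0.29 * 7.0 = 53563.0 N
a = 53563.0 / 52658 = 1.0172 m/s2
dV = 1.0172 * 31 = 31.5 m/s

31.5 m/s


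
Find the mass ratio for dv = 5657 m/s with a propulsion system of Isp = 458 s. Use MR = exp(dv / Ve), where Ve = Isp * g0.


Ve = 458 * 9.81 = 4492.98 m/s
MR = exp(5657 / 4492.98) = 3.522

3.522


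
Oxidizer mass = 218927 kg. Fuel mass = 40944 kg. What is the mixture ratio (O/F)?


MR = 218927 / 40944 = 5.35

5.35


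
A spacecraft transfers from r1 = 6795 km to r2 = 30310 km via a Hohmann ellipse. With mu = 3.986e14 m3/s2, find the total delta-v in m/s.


V1 = sqrt(mu/r1) = 7659.03 m/s
dV1 = V1*(sqrt(2*r2/(r1+r2)) - 1) = 2130.58 m/s
V2 = sqrt(mu/r2) = 3626.4 m/s
dV2 = V2*(1 - sqrt(2*r1/(r1+r2))) = 1431.73 m/s
Total dV = 3562 m/s

3562 m/s


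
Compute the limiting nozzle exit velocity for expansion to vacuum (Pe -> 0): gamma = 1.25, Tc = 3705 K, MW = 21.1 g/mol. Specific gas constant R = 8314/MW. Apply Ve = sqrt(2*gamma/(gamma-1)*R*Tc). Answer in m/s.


R = 8314 / 21.1 = 394.03 J/(kg.K)
Ve = sqrt(2 * 1.25 / (1.25 - 1) * 394.03 * 3705) = 3821 m/s

3821 m/s


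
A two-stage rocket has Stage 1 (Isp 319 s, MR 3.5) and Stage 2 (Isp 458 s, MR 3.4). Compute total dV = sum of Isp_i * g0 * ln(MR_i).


dV1 = 319 * 9.81 * ln(3.5) = 3920.4 m/s
dV2 = 458 * 9.81 * ln(3.4) = 5498.4 m/s
Total dV = 3920.4 + 5498.4 = 9418.8 m/s ~ 9419 m/s

9419 m/s


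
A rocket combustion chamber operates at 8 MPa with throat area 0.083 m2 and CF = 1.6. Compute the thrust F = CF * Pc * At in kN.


F = 1.6 * 8e6 * 0.083 = 1.0624e+06 N = 1062.4 kN

1062.4 kN


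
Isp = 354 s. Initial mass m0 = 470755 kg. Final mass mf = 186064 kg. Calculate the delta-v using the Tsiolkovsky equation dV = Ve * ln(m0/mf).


Ve = 354 * 9.81 = 3472.74 m/s
dV = 3472.74 * ln(470755/186064) = 3224 m/s

3224 m/s


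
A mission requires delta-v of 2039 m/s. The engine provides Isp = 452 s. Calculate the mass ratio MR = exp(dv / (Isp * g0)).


Ve = 452 * 9.81 = 4434.12 m/s
MR = exp(2039 / 4434.12) = 1.584

1.584


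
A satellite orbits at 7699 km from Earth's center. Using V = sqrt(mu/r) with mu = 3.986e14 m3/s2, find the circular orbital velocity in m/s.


V = sqrt(3.986e14 / 7699000) = 7195 m/s

7195 m/s


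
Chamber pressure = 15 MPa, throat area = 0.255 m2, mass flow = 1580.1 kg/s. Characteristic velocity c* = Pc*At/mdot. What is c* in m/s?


c* = 15e6 * 0.255 / 1580.1 = 2421 m/s

2421 m/s


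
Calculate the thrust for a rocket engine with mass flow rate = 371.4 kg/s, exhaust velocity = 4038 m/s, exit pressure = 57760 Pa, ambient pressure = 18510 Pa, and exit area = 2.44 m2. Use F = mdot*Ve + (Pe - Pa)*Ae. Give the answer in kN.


F = 371.4 * 4038 + (57760 - 18510) * 2.44 = 1.5955e+06 N = 1595.5 kN

1595.5 kN


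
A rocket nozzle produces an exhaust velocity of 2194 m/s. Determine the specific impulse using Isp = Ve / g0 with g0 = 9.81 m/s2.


Isp = Ve / g0 = 2194 / 9.81 = 223.6 s

223.6 s


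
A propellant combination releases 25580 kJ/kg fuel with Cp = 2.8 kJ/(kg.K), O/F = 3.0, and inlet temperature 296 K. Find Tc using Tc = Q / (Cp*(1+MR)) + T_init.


Tc = 25580 / (2.8 * (1 + 3.0)) + 296 = 2580 K

2580 K


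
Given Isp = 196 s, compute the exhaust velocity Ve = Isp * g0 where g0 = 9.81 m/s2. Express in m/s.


Ve = Isp * g0 = 196 * 9.81 = 1922.8 m/s

1922.8 m/s


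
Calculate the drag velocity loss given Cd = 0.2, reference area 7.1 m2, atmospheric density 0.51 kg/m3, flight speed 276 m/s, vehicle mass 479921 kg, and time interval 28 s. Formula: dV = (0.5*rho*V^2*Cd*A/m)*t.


D = 0.5 * 0.51 * 276^2 * 0.2 * 7.1 = 27583.33 N
a = 27583.33 / 479921 = 0.0575 m/s2
dV = 0.0575 * 28 = 1.6 m/s

1.6 m/s


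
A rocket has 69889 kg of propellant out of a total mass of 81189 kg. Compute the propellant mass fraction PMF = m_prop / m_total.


PMF = 69889 / 81189 = 0.861

0.861


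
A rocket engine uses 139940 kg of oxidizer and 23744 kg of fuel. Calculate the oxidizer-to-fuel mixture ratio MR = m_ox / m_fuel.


MR = 139940 / 23744 = 5.89

5.89


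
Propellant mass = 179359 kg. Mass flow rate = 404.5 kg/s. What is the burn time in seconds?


tb = 179359 / 404.5 = 443.4 s

443.4 s


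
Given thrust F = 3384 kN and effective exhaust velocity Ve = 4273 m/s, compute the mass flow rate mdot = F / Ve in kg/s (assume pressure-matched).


mdot = F / Ve = 3384000 / 4273 = 791.9 kg/s

791.9 kg/s


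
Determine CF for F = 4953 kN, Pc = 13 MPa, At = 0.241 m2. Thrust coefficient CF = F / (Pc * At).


CF = 4953000 / (13e6 * 0.241) = 1.58

1.58


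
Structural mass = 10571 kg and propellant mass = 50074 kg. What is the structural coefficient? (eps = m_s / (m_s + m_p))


eps = 10571 / (10571 + 50074) = 0.1743

0.1743


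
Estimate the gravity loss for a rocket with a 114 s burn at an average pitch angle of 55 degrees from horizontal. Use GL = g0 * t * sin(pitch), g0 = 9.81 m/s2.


GL = 9.81 * 114 * sin(55 deg) = 916 m/s

916 m/s


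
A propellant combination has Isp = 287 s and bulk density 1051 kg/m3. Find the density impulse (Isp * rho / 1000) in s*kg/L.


rho*Isp = 287 * 1051 / 1000 = 302 s*kg/L

302 s*kg/L


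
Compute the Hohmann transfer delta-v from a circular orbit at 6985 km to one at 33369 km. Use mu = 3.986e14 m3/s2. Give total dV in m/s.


V1 = sqrt(mu/r1) = 7554.15 m/s
dV1 = V1*(sqrt(2*r2/(r1+r2)) - 1) = 2160.54 m/s
V2 = sqrt(mu/r2) = 3456.19 m/s
dV2 = V2*(1 - sqrt(2*r1/(r1+r2))) = 1422.65 m/s
Total dV = 3583 m/s

3583 m/s


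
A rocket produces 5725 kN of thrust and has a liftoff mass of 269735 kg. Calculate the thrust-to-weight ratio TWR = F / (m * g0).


TWR = 5725000 / (269735 * 9.81) = 2.16

2.16


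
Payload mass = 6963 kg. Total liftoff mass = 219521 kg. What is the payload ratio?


PR = 6963 / 219521 = 0.0317

0.0317


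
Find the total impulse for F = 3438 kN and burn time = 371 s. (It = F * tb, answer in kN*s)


It = 3438 * 371 = 1275498 kN*s

1275498 kN*s


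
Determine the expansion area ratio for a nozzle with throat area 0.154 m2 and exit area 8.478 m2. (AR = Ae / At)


AR = 8.478 / 0.154 = 55.1

55.1


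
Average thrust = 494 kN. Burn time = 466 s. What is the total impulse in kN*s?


It = 494 * 466 = 230204 kN*s

230204 kN*s


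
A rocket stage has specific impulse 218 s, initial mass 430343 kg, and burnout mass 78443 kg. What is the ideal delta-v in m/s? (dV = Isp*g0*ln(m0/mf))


Ve = 218 * 9.81 = 2138.58 m/s
dV = 2138.58 * ln(430343/78443) = 3640 m/s

3640 m/s


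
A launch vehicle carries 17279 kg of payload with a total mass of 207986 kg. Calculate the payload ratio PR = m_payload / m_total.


PR = 17279 / 207986 = 0.0831

0.0831


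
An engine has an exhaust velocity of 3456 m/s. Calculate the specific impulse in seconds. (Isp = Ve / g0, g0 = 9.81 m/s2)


Isp = Ve / g0 = 3456 / 9.81 = 352.3 s

352.3 s


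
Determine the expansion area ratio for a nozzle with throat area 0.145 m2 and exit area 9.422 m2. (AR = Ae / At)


AR = 9.422 / 0.145 = 65.0

65.0


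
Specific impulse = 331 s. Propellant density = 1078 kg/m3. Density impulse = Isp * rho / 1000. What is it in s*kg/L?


rho*Isp = 331 * 1078 / 1000 = 357 s*kg/L

357 s*kg/L


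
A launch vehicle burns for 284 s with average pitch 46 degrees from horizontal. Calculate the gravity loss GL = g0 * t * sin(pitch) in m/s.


GL = 9.81 * 284 * sin(46 deg) = 2004 m/s

2004 m/s


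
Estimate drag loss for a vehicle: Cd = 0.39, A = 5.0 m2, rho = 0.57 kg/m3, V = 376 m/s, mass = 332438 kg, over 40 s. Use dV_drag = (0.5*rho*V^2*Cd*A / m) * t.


D = 0.5 * 0.57 * 376^2 * 0.39 * 5.0 = 78569.71 N
a = 78569.71 / 332438 = 0.2363 m/s2
dV = 0.2363 * 40 = 9.5 m/s

9.5 m/s


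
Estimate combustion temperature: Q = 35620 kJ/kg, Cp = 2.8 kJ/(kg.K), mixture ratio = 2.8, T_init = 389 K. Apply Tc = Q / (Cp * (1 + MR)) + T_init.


Tc = 35620 / (2.8 * (1 + 2.8)) + 389 = 3737 K

3737 K


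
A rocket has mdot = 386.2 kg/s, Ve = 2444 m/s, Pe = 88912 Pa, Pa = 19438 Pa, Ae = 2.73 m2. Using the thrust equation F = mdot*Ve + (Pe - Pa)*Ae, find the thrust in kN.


F = 386.2 * 2444 + (88912 - 19438) * 2.73 = 1.1335e+06 N = 1133.5 kN

1133.5 kN


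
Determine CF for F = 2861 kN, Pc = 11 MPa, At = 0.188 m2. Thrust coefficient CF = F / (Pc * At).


CF = 2861000 / (11e6 * 0.188) = 1.38

1.38


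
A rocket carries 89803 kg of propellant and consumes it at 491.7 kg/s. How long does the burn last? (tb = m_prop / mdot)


tb = 89803 / 491.7 = 182.6 s

182.6 s


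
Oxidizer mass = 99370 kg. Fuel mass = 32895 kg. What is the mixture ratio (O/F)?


MR = 99370 / 32895 = 3.02

3.02


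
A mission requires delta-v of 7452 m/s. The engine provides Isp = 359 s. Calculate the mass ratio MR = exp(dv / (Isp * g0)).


Ve = 359 * 9.81 = 3521.79 m/s
MR = exp(7452 / 3521.79) = 8.298

8.298


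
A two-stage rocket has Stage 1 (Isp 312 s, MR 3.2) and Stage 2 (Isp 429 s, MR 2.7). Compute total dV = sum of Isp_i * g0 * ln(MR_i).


dV1 = 312 * 9.81 * ln(3.2) = 3560.1 m/s
dV2 = 429 * 9.81 * ln(2.7) = 4180.1 m/s
Total dV = 3560.1 + 4180.1 = 7740.2 m/s ~ 7740 m/s

7740 m/s


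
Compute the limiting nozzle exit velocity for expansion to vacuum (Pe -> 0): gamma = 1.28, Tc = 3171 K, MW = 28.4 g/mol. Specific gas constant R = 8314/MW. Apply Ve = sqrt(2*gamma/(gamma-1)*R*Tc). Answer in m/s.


R = 8314 / 28.4 = 292.75 J/(kg.K)
Ve = sqrt(2 * 1.28 / (1.28 - 1) * 292.75 * 3171) = 2913 m/s

2913 m/s


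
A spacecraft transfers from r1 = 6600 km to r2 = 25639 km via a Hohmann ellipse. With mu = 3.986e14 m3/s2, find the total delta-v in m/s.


V1 = sqrt(mu/r1) = 7771.35 m/s
dV1 = V1*(sqrt(2*r2/(r1+r2)) - 1) = 2029.67 m/s
V2 = sqrt(mu/r2) = 3942.92 m/s
dV2 = V2*(1 - sqrt(2*r1/(r1+r2))) = 1419.94 m/s
Total dV = 3450 m/s

3450 m/s


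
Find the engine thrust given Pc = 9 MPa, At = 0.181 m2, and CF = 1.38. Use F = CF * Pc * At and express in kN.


F = 1.38 * 9e6 * 0.181 = 2.2480e+06 N = 2248.0 kN

2248.0 kN


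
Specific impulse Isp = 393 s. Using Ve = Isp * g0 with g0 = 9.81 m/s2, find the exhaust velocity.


Ve = Isp * g0 = 393 * 9.81 = 3855.3 m/s

3855.3 m/s


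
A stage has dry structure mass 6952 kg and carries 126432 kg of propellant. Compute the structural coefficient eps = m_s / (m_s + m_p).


eps = 6952 / (6952 + 126432) = 0.0521

0.0521


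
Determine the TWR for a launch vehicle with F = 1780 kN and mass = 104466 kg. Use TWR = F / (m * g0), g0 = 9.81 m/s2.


TWR = 1780000 / (104466 * 9.81) = 1.74

1.74


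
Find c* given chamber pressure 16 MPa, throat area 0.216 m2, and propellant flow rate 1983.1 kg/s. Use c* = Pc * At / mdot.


c* = 16e6 * 0.216 / 1983.1 = 1743 m/s

1743 m/s


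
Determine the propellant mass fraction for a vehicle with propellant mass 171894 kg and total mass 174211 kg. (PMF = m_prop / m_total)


PMF = 171894 / 174211 = 0.987

0.987


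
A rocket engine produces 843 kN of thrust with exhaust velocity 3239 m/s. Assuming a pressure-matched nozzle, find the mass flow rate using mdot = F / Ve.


mdot = F / Ve = 843000 / 3239 = 260.3 kg/s

260.3 kg/s


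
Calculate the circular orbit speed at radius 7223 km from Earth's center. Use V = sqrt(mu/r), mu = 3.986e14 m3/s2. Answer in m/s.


V = sqrt(3.986e14 / 7223000) = 7429 m/s

7429 m/s


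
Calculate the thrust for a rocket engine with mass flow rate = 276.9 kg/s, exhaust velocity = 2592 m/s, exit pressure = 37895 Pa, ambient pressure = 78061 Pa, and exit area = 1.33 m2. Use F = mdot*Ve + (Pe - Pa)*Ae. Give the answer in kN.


F = 276.9 * 2592 + (37895 - 78061) * 1.33 = 664304.0 N = 664.3 kN

664.3 kN


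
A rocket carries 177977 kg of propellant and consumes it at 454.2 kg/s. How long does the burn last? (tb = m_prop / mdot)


tb = 177977 / 454.2 = 391.8 s

391.8 s


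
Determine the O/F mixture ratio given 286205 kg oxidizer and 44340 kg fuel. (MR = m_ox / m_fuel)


MR = 286205 / 44340 = 6.45

6.45


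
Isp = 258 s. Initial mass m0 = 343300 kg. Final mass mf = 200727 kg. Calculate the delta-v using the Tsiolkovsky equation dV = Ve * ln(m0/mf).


Ve = 258 * 9.81 = 2530.98 m/s
dV = 2530.98 * ln(343300/200727) = 1358 m/s

1358 m/s


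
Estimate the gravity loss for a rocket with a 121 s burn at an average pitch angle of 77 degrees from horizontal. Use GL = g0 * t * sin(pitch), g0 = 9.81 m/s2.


GL = 9.81 * 121 * sin(77 deg) = 1157 m/s

1157 m/s


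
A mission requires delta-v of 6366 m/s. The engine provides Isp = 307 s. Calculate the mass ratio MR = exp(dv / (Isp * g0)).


Ve = 307 * 9.81 = 3011.67 m/s
MR = exp(6366 / 3011.67) = 8.279

8.279


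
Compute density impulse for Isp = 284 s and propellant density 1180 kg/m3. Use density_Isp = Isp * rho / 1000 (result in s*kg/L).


rho*Isp = 284 * 1180 / 1000 = 335 s*kg/L

335 s*kg/L


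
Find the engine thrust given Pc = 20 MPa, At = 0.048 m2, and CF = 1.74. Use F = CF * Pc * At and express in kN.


F = 1.74 * 20e6 * 0.048 = 1.6704e+06 N = 1670.4 kN

1670.4 kN


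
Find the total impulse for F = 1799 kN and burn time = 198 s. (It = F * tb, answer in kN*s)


It = 1799 * 198 = 356202 kN*s

356202 kN*s


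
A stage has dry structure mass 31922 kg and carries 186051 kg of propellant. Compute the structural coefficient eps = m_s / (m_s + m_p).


eps = 31922 / (31922 + 186051) = 0.1464

0.1464


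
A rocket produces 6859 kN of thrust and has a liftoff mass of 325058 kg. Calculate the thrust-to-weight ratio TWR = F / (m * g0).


TWR = 6859000 / (325058 * 9.81) = 2.15

2.15


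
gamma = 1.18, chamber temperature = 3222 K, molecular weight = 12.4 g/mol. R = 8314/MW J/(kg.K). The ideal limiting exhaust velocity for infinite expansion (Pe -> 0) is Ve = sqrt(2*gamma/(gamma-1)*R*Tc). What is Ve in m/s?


R = 8314 / 12.4 = 670.48 J/(kg.K)
Ve = sqrt(2 * 1.18 / (1.18 - 1) * 670.48 * 3222) = 5322 m/s

5322 m/s


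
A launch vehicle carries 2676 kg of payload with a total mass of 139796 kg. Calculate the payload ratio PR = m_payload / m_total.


PR = 2676 / 139796 = 0.0191

0.0191


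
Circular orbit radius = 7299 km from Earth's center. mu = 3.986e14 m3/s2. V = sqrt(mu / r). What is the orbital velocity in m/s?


V = sqrt(3.986e14 / 7299000) = 7390 m/s

7390 m/s


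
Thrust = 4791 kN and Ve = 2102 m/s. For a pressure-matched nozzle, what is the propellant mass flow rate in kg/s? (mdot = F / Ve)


mdot = F / Ve = 4791000 / 2102 = 2279.3 kg/s

2279.3 kg/s


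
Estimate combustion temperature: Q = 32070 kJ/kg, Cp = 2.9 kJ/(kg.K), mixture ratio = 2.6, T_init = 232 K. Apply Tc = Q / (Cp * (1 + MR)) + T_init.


Tc = 32070 / (2.9 * (1 + 2.6)) + 232 = 3304 K

3304 K


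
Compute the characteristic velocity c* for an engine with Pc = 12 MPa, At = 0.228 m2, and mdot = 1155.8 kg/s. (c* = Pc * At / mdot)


c* = 12e6 * 0.228 / 1155.8 = 2367 m/s

2367 m/s


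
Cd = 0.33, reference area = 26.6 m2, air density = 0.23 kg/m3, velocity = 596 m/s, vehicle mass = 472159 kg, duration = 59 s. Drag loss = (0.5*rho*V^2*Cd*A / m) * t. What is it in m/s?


D = 0.5 * 0.23 * 596^2 * 0.33 * 26.6 = 358579.9 N
a = 358579.9 / 472159 = 0.7594 m/s2
dV = 0.7594 * 59 = 44.8 m/s

44.8 m/s


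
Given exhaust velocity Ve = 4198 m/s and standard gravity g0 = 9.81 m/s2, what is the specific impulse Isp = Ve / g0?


Isp = Ve / g0 = 4198 / 9.81 = 427.9 s

427.9 s


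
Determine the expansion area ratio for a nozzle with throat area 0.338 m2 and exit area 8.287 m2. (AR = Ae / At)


AR = 8.287 / 0.338 = 24.5

24.5


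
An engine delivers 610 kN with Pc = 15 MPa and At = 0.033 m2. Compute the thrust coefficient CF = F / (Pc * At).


CF = 610000 / (15e6 * 0.033) = 1.23

1.23


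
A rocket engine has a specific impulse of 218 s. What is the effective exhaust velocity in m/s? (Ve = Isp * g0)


Ve = Isp * g0 = 218 * 9.81 = 2138.6 m/s

2138.6 m/s


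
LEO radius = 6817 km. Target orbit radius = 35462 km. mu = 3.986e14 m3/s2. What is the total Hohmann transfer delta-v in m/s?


V1 = sqrt(mu/r1) = 7646.66 m/s
dV1 = V1*(sqrt(2*r2/(r1+r2)) - 1) = 2257.24 m/s
V2 = sqrt(mu/r2) = 3352.64 m/s
dV2 = V2*(1 - sqrt(2*r1/(r1+r2))) = 1448.78 m/s
Total dV = 3706 m/s

3706 m/s


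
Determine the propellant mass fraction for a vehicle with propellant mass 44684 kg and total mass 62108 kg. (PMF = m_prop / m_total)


PMF = 44684 / 62108 = 0.719

0.719


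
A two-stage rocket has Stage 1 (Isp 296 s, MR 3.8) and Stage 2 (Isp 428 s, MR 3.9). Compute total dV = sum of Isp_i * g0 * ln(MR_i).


dV1 = 296 * 9.81 * ln(3.8) = 3876.5 m/s
dV2 = 428 * 9.81 * ln(3.9) = 5714.3 m/s
Total dV = 3876.5 + 5714.3 = 9590.8 m/s ~ 9591 m/s

9591 m/s


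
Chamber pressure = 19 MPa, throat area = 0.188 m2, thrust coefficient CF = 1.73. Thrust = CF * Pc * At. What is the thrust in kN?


F = 1.73 * 19e6 * 0.188 = 6.1796e+06 N = 6179.6 kN

6179.6 kN


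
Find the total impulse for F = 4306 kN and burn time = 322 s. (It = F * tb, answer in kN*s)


It = 4306 * 322 = 1386532 kN*s

1386532 kN*s


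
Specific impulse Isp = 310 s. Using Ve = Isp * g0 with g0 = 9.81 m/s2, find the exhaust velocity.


Ve = Isp * g0 = 310 * 9.81 = 3041.1 m/s

3041.1 m/s


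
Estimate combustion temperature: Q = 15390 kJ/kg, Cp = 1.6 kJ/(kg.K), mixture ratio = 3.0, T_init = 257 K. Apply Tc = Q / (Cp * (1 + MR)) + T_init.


Tc = 15390 / (1.6 * (1 + 3.0)) + 257 = 2662 K

2662 K


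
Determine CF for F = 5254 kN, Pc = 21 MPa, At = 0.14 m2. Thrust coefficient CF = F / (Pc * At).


CF = 5254000 / (21e6 * 0.14) = 1.79

1.79


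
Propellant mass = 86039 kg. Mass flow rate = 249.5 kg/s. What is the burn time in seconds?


tb = 86039 / 249.5 = 344.8 s

344.8 s


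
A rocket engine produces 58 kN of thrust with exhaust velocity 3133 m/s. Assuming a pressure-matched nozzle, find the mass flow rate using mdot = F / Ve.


mdot = F / Ve = 58000 / 3133 = 18.5 kg/s

18.5 kg/s


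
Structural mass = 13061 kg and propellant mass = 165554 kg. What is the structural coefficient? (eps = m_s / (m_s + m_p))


eps = 13061 / (13061 + 165554) = 0.0731

0.0731


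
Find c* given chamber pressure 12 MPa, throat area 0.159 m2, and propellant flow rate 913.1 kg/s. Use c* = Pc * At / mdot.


c* = 12e6 * 0.159 / 913.1 = 2090 m/s

2090 m/s


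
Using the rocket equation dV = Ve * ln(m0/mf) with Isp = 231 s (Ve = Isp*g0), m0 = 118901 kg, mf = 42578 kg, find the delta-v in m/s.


Ve = 231 * 9.81 = 2266.11 m/s
dV = 2266.11 * ln(118901/42578) = 2327 m/s

2327 m/s


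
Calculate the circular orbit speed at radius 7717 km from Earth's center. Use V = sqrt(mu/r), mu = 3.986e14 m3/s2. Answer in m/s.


V = sqrt(3.986e14 / 7717000) = 7187 m/s

7187 m/s


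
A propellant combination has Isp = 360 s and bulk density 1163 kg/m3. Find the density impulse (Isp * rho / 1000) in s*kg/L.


rho*Isp = 360 * 1163 / 1000 = 419 s*kg/L

419 s*kg/L


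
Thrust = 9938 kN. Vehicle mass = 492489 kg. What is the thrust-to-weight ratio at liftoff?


TWR = 9938000 / (492489 * 9.81) = 2.06

2.06


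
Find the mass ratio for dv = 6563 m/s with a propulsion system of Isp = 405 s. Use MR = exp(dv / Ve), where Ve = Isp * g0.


Ve = 405 * 9.81 = 3973.05 m/s
MR = exp(6563 / 3973.05) = 5.217

5.217


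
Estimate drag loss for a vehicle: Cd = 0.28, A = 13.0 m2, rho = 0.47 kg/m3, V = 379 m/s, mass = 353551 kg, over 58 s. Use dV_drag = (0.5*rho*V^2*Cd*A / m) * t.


D = 0.5 * 0.47 * 379^2 * 0.28 * 13.0 = 122870.51 N
a = 122870.51 / 353551 = 0.3475 m/s2
dV = 0.3475 * 58 = 20.2 m/s

20.2 m/s


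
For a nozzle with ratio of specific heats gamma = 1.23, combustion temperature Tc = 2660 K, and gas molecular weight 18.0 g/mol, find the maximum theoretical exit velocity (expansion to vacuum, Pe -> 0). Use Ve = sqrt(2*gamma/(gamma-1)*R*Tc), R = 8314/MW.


R = 8314 / 18.0 = 461.89 J/(kg.K)
Ve = sqrt(2 * 1.23 / (1.23 - 1) * 461.89 * 2660) = 3625 m/s

3625 m/s


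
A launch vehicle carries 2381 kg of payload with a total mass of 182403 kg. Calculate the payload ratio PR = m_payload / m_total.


PR = 2381 / 182403 = 0.0131

0.0131


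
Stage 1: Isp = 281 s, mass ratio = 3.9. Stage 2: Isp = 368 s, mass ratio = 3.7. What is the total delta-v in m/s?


dV1 = 281 * 9.81 * ln(3.9) = 3751.7 m/s
dV2 = 368 * 9.81 * ln(3.7) = 4723.2 m/s
Total dV = 3751.7 + 4723.2 = 8474.9 m/s ~ 8475 m/s

8475 m/s


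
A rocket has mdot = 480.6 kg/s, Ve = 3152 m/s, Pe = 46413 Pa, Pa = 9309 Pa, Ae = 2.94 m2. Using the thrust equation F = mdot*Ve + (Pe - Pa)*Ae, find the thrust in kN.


F = 480.6 * 3152 + (46413 - 9309) * 2.94 = 1.6239e+06 N = 1623.9 kN

1623.9 kN


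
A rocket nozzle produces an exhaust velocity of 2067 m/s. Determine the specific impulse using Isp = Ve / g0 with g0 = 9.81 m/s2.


Isp = Ve / g0 = 2067 / 9.81 = 210.7 s

210.7 s


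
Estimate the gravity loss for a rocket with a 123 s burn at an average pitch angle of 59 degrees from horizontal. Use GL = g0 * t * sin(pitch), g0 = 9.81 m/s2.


GL = 9.81 * 123 * sin(59 deg) = 1034 m/s

1034 m/s


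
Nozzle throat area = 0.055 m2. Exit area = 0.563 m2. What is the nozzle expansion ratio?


AR = 0.563 / 0.055 = 10.2

10.2


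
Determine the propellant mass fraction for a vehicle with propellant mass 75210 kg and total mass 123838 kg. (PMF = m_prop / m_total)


PMF = 75210 / 123838 = 0.607

0.607


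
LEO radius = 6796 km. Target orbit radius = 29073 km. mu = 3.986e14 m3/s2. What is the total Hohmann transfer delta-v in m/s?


V1 = sqrt(mu/r1) = 7658.47 m/s
dV1 = V1*(sqrt(2*r2/(r1+r2)) - 1) = 2092.38 m/s
V2 = sqrt(mu/r2) = 3702.74 m/s
dV2 = V2*(1 - sqrt(2*r1/(r1+r2))) = 1423.42 m/s
Total dV = 3516 m/s

3516 m/s


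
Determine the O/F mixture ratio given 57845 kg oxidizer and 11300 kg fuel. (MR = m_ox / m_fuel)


MR = 57845 / 11300 = 5.12

5.12


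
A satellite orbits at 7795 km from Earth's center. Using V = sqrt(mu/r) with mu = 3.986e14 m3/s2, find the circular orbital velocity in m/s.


V = sqrt(3.986e14 / 7795000) = 7151 m/s

7151 m/s


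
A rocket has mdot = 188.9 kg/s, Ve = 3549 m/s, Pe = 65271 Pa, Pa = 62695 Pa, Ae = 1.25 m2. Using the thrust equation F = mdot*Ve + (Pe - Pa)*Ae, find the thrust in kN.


F = 188.9 * 3549 + (65271 - 62695) * 1.25 = 673626.0 N = 673.6 kN

673.6 kN


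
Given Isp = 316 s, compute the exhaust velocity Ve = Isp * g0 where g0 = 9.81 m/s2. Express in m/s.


Ve = Isp * g0 = 316 * 9.81 = 3100.0 m/s

3100.0 m/s


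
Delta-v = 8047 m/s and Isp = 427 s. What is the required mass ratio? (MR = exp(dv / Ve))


Ve = 427 * 9.81 = 4188.87 m/s
MR = exp(8047 / 4188.87) = 6.828

6.828


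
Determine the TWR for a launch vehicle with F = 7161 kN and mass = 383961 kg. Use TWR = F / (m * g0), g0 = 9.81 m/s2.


TWR = 7161000 / (383961 * 9.81) = 1.9

1.9


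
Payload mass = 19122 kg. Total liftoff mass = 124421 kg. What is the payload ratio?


PR = 19122 / 124421 = 0.1537

0.1537


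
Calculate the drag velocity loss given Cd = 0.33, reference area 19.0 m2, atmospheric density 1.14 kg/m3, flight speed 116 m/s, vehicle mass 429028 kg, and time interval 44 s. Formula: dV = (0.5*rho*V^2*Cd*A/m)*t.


D = 0.5 * 1.14 * 116^2 * 0.33 * 19.0 = 48090.4 N
a = 48090.4 / 429028 = 0.1121 m/s2
dV = 0.1121 * 44 = 4.9 m/s

4.9 m/s


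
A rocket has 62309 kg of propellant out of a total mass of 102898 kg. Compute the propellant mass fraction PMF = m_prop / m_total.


PMF = 62309 / 102898 = 0.606

0.606


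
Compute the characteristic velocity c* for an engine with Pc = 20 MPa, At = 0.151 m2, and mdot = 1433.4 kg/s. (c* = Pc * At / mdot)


c* = 20e6 * 0.151 / 1433.4 = 2107 m/s

2107 m/s


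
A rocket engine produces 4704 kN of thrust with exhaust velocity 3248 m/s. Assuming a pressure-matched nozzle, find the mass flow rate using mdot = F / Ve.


mdot = F / Ve = 4704000 / 3248 = 1448.3 kg/s

1448.3 kg/s


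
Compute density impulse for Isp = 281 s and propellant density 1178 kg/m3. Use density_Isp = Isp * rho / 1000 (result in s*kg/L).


rho*Isp = 281 * 1178 / 1000 = 331 s*kg/L

331 s*kg/L


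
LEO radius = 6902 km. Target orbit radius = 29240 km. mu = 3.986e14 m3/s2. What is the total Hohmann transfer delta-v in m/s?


V1 = sqrt(mu/r1) = 7599.43 m/s
dV1 = V1*(sqrt(2*r2/(r1+r2)) - 1) = 2067.28 m/s
V2 = sqrt(mu/r2) = 3692.16 m/s
dV2 = V2*(1 - sqrt(2*r1/(r1+r2))) = 1410.36 m/s
Total dV = 3478 m/s

3478 m/s


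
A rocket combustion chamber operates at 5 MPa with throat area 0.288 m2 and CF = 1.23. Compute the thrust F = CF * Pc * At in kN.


F = 1.23 * 5e6 * 0.288 = 1.7712e+06 N = 1771.2 kN

1771.2 kN


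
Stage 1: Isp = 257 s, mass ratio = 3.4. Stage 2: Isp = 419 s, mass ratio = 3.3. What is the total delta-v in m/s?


dV1 = 257 * 9.81 * ln(3.4) = 3085.3 m/s
dV2 = 419 * 9.81 * ln(3.3) = 4907.5 m/s
Total dV = 3085.3 + 4907.5 = 7992.8 m/s ~ 7993 m/s

7993 m/s


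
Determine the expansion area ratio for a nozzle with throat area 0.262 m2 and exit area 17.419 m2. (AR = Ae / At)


AR = 17.419 / 0.262 = 66.5

66.5


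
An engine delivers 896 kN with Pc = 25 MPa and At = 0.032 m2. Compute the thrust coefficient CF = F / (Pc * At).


CF = 896000 / (25e6 * 0.032) = 1.12

1.12


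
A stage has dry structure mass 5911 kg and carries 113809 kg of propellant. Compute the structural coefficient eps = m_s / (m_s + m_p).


eps = 5911 / (5911 + 113809) = 0.0494

0.0494


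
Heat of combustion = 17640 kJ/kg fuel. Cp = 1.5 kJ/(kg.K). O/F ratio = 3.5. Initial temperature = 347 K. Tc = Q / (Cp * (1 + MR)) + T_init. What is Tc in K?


Tc = 17640 / (1.5 * (1 + 3.5)) + 347 = 2960 K

2960 K


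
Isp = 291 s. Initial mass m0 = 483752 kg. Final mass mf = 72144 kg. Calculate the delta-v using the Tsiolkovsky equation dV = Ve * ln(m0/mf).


Ve = 291 * 9.81 = 2854.71 m/s
dV = 2854.71 * ln(483752/72144) = 5432 m/s

5432 m/s


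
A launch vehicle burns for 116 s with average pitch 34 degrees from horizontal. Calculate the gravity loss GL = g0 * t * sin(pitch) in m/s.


GL = 9.81 * 116 * sin(34 deg) = 636 m/s

636 m/s


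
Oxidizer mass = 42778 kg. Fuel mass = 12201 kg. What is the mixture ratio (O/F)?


MR = 42778 / 12201 = 3.51

3.51


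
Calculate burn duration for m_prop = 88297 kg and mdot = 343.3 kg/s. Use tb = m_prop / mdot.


tb = 88297 / 343.3 = 257.2 s

257.2 s


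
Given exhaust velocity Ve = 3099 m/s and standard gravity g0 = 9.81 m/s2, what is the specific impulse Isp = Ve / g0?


Isp = Ve / g0 = 3099 / 9.81 = 315.9 s

315.9 s


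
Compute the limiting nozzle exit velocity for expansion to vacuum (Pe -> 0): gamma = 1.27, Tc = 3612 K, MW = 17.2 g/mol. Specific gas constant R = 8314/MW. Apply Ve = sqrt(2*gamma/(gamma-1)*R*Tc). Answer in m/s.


R = 8314 / 17.2 = 483.37 J/(kg.K)
Ve = sqrt(2 * 1.27 / (1.27 - 1) * 483.37 * 3612) = 4053 m/s

4053 m/s


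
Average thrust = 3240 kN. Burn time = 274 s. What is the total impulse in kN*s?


It = 3240 * 274 = 887760 kN*s

887760 kN*s


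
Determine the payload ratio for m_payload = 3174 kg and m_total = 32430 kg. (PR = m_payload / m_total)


PR = 3174 / 32430 = 0.0979

0.0979


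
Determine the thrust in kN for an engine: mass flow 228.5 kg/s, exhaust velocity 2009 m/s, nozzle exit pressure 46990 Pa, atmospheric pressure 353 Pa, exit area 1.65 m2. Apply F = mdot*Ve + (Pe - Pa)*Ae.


F = 228.5 * 2009 + (46990 - 353) * 1.65 = 536008.0 N = 536.0 kN

536.0 kN


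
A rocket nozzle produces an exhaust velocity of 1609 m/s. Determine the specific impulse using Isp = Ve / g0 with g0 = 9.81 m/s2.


Isp = Ve / g0 = 1609 / 9.81 = 164.0 s

164.0 s


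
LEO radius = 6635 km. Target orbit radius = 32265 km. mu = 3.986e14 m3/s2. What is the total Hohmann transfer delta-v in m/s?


V1 = sqrt(mu/r1) = 7750.83 m/s
dV1 = V1*(sqrt(2*r2/(r1+r2)) - 1) = 2232.01 m/s
V2 = sqrt(mu/r2) = 3514.82 m/s
dV2 = V2*(1 - sqrt(2*r1/(r1+r2))) = 1461.94 m/s
Total dV = 3694 m/s

3694 m/s


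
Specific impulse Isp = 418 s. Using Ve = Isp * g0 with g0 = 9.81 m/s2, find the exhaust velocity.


Ve = Isp * g0 = 418 * 9.81 = 4100.6 m/s

4100.6 m/s


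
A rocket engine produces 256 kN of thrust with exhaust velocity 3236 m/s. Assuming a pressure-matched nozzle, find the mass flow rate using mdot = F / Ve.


mdot = F / Ve = 256000 / 3236 = 79.1 kg/s

79.1 kg/s


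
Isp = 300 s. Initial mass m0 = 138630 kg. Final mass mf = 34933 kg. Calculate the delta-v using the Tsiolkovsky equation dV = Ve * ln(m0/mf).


Ve = 300 * 9.81 = 2943.0 m/s
dV = 2943.0 * ln(138630/34933) = 4057 m/s

4057 m/s


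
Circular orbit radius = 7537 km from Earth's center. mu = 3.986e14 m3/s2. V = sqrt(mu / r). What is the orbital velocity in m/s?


V = sqrt(3.986e14 / 7537000) = 7272 m/s

7272 m/s


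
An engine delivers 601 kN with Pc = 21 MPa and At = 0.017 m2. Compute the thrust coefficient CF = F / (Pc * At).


CF = 601000 / (21e6 * 0.017) = 1.68

1.68


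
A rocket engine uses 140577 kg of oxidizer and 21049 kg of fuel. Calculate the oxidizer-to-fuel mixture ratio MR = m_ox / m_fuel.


MR = 140577 / 21049 = 6.68

6.68


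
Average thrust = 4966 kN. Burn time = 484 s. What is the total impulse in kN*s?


It = 4966 * 484 = 2403544 kN*s

2403544 kN*s


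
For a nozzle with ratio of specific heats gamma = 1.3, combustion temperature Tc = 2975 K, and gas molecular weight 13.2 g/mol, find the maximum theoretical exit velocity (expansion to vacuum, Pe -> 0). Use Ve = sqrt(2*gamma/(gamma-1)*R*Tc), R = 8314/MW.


R = 8314 / 13.2 = 629.85 J/(kg.K)
Ve = sqrt(2 * 1.3 / (1.3 - 1) * 629.85 * 2975) = 4030 m/s

4030 m/s


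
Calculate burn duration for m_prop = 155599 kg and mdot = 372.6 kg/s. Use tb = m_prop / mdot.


tb = 155599 / 372.6 = 417.6 s

417.6 s


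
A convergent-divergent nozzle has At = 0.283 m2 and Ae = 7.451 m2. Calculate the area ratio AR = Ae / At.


AR = 7.451 / 0.283 = 26.3

26.3


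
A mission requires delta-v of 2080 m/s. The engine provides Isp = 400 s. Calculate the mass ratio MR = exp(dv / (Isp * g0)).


Ve = 400 * 9.81 = 3924.0 m/s
MR = exp(2080 / 3924.0) = 1.699

1.699


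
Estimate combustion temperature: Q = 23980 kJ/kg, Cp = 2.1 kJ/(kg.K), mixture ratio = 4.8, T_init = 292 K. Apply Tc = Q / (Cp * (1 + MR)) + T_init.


Tc = 23980 / (2.1 * (1 + 4.8)) + 292 = 2261 K

2261 K


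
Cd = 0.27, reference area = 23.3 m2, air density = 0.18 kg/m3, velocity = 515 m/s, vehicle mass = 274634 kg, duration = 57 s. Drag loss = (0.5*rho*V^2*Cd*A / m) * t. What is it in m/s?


D = 0.5 * 0.18 * 515^2 * 0.27 * 23.3 = 150167.74 N
a = 150167.74 / 274634 = 0.5468 m/s2
dV = 0.5468 * 57 = 31.2 m/s

31.2 m/s


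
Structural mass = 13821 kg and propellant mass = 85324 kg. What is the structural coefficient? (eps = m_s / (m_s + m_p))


eps = 13821 / (13821 + 85324) = 0.1394

0.1394


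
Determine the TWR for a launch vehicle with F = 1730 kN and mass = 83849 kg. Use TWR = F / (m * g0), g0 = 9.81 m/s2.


TWR = 1730000 / (83849 * 9.81) = 2.1

2.1


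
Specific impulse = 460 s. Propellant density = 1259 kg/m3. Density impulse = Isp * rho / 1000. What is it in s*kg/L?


rho*Isp = 460 * 1259 / 1000 = 579 s*kg/L

579 s*kg/L


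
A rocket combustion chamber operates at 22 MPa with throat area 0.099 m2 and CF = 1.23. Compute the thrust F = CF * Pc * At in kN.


F = 1.23 * 22e6 * 0.099 = 2.6789e+06 N = 2678.9 kN

2678.9 kN


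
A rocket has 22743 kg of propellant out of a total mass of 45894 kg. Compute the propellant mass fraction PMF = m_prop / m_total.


PMF = 22743 / 45894 = 0.496

0.496


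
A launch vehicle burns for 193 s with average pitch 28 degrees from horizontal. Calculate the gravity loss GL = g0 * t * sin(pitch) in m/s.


GL = 9.81 * 193 * sin(28 deg) = 889 m/s

889 m/s


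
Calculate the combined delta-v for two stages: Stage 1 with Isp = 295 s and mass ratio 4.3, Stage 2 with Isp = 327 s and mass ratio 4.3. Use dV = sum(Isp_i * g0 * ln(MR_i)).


dV1 = 295 * 9.81 * ln(4.3) = 4221.2 m/s
dV2 = 327 * 9.81 * ln(4.3) = 4679.0 m/s
Total dV = 4221.2 + 4679.0 = 8900.2 m/s ~ 8900 m/s

8900 m/s


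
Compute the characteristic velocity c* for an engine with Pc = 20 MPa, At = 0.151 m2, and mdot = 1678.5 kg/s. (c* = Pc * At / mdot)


c* = 20e6 * 0.151 / 1678.5 = 1799 m/s

1799 m/s


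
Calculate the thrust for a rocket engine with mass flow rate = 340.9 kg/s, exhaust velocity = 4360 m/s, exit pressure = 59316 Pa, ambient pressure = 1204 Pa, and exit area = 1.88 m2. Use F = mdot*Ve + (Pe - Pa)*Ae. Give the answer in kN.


F = 340.9 * 4360 + (59316 - 1204) * 1.88 = 1.5956e+06 N = 1595.6 kN

1595.6 kN


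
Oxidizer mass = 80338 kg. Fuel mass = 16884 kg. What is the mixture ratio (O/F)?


MR = 80338 / 16884 = 4.76

4.76


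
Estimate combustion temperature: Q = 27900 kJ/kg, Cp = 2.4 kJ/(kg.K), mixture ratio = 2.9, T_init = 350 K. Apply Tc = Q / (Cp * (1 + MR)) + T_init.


Tc = 27900 / (2.4 * (1 + 2.9)) + 350 = 3331 K

3331 K


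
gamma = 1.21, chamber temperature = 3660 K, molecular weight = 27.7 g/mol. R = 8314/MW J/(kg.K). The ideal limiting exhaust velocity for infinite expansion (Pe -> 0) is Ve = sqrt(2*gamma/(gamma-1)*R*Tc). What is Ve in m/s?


R = 8314 / 27.7 = 300.14 J/(kg.K)
Ve = sqrt(2 * 1.21 / (1.21 - 1) * 300.14 * 3660) = 3558 m/s

3558 m/s


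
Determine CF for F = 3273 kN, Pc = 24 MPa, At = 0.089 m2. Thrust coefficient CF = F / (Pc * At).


CF = 3273000 / (24e6 * 0.089) = 1.53

1.53


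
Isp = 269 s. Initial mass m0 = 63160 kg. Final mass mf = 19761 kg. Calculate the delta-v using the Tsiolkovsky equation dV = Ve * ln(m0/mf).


Ve = 269 * 9.81 = 2638.89 m/s
dV = 2638.89 * ln(63160/19761) = 3066 m/s

3066 m/s


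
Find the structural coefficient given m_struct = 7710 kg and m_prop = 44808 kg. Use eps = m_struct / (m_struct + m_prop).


eps = 7710 / (7710 + 44808) = 0.1468

0.1468


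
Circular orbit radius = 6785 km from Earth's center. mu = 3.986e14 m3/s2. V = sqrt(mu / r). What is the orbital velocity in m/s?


V = sqrt(3.986e14 / 6785000) = 7665 m/s

7665 m/s


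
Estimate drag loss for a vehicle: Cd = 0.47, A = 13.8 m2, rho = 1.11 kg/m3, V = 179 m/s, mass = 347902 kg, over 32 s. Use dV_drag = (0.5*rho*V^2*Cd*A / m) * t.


D = 0.5 * 1.11 * 179^2 * 0.47 * 13.8 = 115338.95 N
a = 115338.95 / 347902 = 0.3315 m/s2
dV = 0.3315 * 32 = 10.6 m/s

10.6 m/s


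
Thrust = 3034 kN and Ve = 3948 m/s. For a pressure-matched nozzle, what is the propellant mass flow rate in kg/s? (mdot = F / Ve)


mdot = F / Ve = 3034000 / 3948 = 768.5 kg/s

768.5 kg/s


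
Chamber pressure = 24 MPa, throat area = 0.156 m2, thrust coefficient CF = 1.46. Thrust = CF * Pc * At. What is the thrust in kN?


F = 1.46 * 24e6 * 0.156 = 5.4662e+06 N = 5466.2 kN

5466.2 kN


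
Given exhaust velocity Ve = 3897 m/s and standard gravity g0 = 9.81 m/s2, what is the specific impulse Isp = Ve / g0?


Isp = Ve / g0 = 3897 / 9.81 = 397.2 s

397.2 s


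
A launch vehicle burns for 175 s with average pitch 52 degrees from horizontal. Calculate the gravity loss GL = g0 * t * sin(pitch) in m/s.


GL = 9.81 * 175 * sin(52 deg) = 1353 m/s

1353 m/s
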